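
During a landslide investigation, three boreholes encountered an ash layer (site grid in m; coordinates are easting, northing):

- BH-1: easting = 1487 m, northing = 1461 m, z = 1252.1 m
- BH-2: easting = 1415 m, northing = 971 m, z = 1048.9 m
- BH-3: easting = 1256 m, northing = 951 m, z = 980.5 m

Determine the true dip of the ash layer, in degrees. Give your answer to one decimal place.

27.7°

Two edge vectors: BH-1→BH-2 = (-72, -490, -203.2), BH-1→BH-3 = (-231, -510, -271.6).
Normal n = (BH-1→BH-2) × (BH-1→BH-3) = (29452, 27384, -76470).
So ∂z/∂easting = −n_x/n_z = 0.38514 and ∂z/∂northing = −n_y/n_z = 0.35810.
Gradient magnitude |∇z| = √(a² + b²) = √(0.14834 + 0.12824) = 0.52590.
True dip = arctan(0.52590) = 27.7°, dipping toward SW (azimuth ≈ 227°).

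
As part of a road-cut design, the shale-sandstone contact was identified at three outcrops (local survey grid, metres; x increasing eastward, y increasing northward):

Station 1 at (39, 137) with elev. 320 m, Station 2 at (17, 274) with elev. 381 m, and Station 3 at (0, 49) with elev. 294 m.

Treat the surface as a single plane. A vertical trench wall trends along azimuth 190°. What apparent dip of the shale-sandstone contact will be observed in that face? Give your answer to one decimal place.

Let the plane be z = a·x + b·y + c.
Station 2−Station 1: −22a + 137b = 61;  Station 3−Station 1: −39a − 88b = −26.
Solving gives a = −0.24811, b = 0.40541.
Unit vector along 190° is (sin 190°, cos 190°) = (-0.1736, -0.9848).
Slope in that direction = a·(-0.1736) + b·(-0.9848) = −0.35617.
Apparent dip = arctan|0.35617| = 19.6° (true dip is 25.4°, so apparent ≤ true as expected).

19.6°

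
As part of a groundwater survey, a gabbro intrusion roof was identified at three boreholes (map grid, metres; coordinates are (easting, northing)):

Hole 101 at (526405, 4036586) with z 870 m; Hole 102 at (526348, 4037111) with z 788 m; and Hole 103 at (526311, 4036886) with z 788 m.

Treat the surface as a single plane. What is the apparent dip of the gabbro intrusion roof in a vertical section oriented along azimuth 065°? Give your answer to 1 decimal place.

Two edge vectors: Hole 101→Hole 102 = (-57, 525, -82), Hole 101→Hole 103 = (-94, 300, -82).
Normal n = (Hole 101→Hole 102) × (Hole 101→Hole 103) = (-18450, 3034, 32250).
So ∂z/∂E = −n_x/n_z = 0.57209 and ∂z/∂N = −n_y/n_z = −0.09408.
Unit vector along 065° is (sin 65°, cos 65°) = (0.9063, 0.4226).
Slope in that direction = a·(0.9063) + b·(0.4226) = 0.47873.
Apparent dip = arctan|0.47873| = 25.6° (true dip is 30.1°, so apparent ≤ true as expected).

25.6°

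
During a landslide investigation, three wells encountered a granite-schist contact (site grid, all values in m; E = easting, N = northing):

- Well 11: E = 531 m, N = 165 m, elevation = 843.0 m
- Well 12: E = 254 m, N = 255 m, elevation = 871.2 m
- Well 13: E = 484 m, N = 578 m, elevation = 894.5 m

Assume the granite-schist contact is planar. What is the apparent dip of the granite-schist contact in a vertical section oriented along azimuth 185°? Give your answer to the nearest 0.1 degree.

6.4°

Two edge vectors: Well 11→Well 12 = (-277, 90, 28.2), Well 11→Well 13 = (-47, 413, 51.5).
Normal n = (Well 11→Well 12) × (Well 11→Well 13) = (-7011.6, 12940.1, -110171).
So ∂z/∂E = −n_x/n_z = −0.06364 and ∂z/∂N = −n_y/n_z = 0.11745.
Unit vector along 185° is (sin 185°, cos 185°) = (-0.0872, -0.9962).
Slope in that direction = a·(-0.0872) + b·(-0.9962) = −0.11146.
Apparent dip = arctan|0.11146| = 6.4° (true dip is 7.6°, so apparent ≤ true as expected).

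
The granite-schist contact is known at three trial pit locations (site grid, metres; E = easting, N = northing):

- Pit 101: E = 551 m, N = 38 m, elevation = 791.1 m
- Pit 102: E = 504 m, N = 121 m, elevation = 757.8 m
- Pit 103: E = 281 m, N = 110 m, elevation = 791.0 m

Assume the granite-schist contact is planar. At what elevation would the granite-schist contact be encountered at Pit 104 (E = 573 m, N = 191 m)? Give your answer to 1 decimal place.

716.1 m

Let the plane be z = a·E + b·N + c.
Pit 102−Pit 101: −47a + 83b = −33.3;  Pit 103−Pit 101: −270a + 72b = −0.1.
Solving gives a = −0.12558, b = −0.47232.
Then c = 791.1 − a·551 − b·38 = 878.24.
At (573, 191): z = −72.0 − 90.2 + 878.24 = 716.1 m.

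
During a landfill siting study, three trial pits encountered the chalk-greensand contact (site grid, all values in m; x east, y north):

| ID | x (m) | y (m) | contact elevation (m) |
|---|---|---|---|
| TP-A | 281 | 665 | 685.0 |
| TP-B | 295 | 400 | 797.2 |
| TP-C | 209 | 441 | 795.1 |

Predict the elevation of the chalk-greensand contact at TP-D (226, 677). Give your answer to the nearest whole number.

690 m

Two edge vectors: TP-A→TP-B = (14, -265, 112.2), TP-A→TP-C = (-72, -224, 110.1).
Normal n = (TP-A→TP-B) × (TP-A→TP-C) = (-4043.7, -9619.8, -22216).
So ∂z/∂x = −n_x/n_z = −0.18202 and ∂z/∂y = −n_y/n_z = −0.43301.
Intercept c from TP-A: 685 + 51.15 + 287.95 = 1024.10.
At (226, 677): z = −41.1 − 293.1 + 1024.10 = 689.8 m.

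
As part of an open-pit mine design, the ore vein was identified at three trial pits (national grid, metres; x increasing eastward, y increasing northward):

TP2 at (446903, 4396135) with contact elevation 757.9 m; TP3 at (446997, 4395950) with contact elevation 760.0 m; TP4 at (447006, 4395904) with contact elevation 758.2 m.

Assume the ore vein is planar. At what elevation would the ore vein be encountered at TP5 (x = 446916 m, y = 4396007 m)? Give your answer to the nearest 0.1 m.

Two edge vectors: TP2→TP3 = (94, -185, 2.1), TP2→TP4 = (103, -231, 0.3).
Normal n = (TP2→TP3) × (TP2→TP4) = (429.6, 188.1, -2659).
So ∂z/∂x = −n_x/n_z = 0.161564498 and ∂z/∂y = −n_y/n_z = 0.070740880.
Intercept c from TP2: 757.9 − 72203.66 − 310986.46 = −382432.22.
At (446916, 4396007): z = 72205.8 + 310977.4 − 382432.22 = 750.9 m.

750.9 m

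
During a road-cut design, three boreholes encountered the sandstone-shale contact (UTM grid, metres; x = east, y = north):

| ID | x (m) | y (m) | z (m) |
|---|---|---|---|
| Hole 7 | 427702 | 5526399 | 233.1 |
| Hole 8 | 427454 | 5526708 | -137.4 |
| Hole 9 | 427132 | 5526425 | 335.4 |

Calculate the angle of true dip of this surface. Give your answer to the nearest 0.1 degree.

54.8°

Let the plane be z = a·x + b·y + c.
Hole 8−Hole 7: −248a + 309b = −370.5;  Hole 9−Hole 7: −570a + 26b = 102.3.
Solving gives a = −0.24306, b = −1.39411.
Gradient magnitude |∇z| = √(a² + b²) = √(0.05908 + 1.94354) = 1.41514.
True dip = arctan(1.41514) = 54.8°, dipping toward N (azimuth ≈ 010°).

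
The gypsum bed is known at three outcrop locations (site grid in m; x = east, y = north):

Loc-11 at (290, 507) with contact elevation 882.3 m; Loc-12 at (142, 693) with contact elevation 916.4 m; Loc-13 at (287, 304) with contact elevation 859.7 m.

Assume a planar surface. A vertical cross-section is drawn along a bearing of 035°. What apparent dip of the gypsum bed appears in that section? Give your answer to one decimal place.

Two edge vectors: Loc-11→Loc-12 = (-148, 186, 34.1), Loc-11→Loc-13 = (-3, -203, -22.6).
Normal n = (Loc-11→Loc-12) × (Loc-11→Loc-13) = (2718.7, -3447.1, 30602).
So ∂z/∂x = −n_x/n_z = −0.08884 and ∂z/∂y = −n_y/n_z = 0.11264.
Unit vector along 035° is (sin 35°, cos 35°) = (0.5736, 0.8192).
Slope in that direction = a·(0.5736) + b·(0.8192) = 0.04131.
Apparent dip = arctan|0.04131| = 2.4° (true dip is 8.2°, so apparent ≤ true as expected).

2.4°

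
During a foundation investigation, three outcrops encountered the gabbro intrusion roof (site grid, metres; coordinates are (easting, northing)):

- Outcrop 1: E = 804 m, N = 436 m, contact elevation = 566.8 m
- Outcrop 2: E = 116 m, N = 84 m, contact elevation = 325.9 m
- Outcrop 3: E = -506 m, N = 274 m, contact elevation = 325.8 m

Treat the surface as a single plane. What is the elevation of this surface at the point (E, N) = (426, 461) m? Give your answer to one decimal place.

Let the plane be z = a·E + b·N + c.
Outcrop 2−Outcrop 1: −688a − 352b = −240.9;  Outcrop 3−Outcrop 1: −1310a − 162b = −241.
Solving gives a = 0.13100, b = 0.42833.
Then c = 566.8 − a·804 − b·436 = 274.72.
At (426, 461): z = 55.8 + 197.5 + 274.72 = 528.0 m.

528.0 m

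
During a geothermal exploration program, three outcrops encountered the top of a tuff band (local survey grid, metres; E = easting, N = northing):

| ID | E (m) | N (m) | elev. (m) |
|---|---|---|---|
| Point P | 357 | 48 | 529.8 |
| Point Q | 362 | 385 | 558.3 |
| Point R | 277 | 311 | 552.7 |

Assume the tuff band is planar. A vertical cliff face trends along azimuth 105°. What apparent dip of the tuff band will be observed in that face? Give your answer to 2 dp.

1.69°

Two edge vectors: Point P→Point Q = (5, 337, 28.5), Point P→Point R = (-80, 263, 22.9).
Normal n = (Point P→Point Q) × (Point P→Point R) = (221.8, -2394.5, 28275).
So ∂z/∂E = −n_x/n_z = −0.00784 and ∂z/∂N = −n_y/n_z = 0.08469.
Unit vector along 105° is (sin 105°, cos 105°) = (0.9659, -0.2588).
Slope in that direction = a·(0.9659) + b·(-0.2588) = −0.02950.
Apparent dip = arctan|0.02950| = 1.69° (true dip is 4.9°, so apparent ≤ true as expected).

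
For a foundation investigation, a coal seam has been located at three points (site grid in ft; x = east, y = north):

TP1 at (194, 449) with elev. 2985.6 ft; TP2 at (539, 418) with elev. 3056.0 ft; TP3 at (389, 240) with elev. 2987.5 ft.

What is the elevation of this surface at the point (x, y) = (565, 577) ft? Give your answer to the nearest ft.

3093 ft

Let the plane be z = a·x + b·y + c.
TP2−TP1: 345a − 31b = 70.4;  TP3−TP1: 195a − 209b = 1.9.
Solving gives a = 0.22184, b = 0.19789.
Then c = 2985.6 − a·194 − b·449 = 2853.71.
At (565, 577): z = 125.3 + 114.2 + 2853.71 = 3093.2 ft.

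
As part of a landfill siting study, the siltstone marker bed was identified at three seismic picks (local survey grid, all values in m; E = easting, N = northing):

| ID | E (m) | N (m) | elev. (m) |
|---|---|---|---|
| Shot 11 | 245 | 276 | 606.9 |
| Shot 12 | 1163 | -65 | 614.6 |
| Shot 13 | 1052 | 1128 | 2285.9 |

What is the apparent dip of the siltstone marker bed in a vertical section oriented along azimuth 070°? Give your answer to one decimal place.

45.3°

Two edge vectors: Shot 11→Shot 12 = (918, -341, 7.7), Shot 11→Shot 13 = (807, 852, 1679).
Normal n = (Shot 11→Shot 12) × (Shot 11→Shot 13) = (-579099.4, -1535108.1, 1057323).
So ∂z/∂E = −n_x/n_z = 0.54770 and ∂z/∂N = −n_y/n_z = 1.45188.
Unit vector along 070° is (sin 70°, cos 70°) = (0.9397, 0.3420).
Slope in that direction = a·(0.9397) + b·(0.3420) = 1.01125.
Apparent dip = arctan|1.01125| = 45.3° (true dip is 57.2°, so apparent ≤ true as expected).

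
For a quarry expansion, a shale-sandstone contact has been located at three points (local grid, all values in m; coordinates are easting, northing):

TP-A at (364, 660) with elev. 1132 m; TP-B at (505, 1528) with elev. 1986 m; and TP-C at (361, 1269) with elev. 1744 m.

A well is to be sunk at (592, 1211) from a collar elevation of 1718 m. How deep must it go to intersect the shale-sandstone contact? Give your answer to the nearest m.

Let the plane be z = a·easting + b·northing + c.
TP-B−TP-A: 141a + 868b = 854;  TP-C−TP-A: −3a + 609b = 612.
Solving gives a = −0.12580, b = 1.00431.
Then c = 1132 − a·364 − b·660 = 514.95.
At (592, 1211): z_contact = −74.5 + 1216.2 + 514.95 = 1656.7 m.
Depth below ground = 1718 − 1656.7 = 61 m.

61 m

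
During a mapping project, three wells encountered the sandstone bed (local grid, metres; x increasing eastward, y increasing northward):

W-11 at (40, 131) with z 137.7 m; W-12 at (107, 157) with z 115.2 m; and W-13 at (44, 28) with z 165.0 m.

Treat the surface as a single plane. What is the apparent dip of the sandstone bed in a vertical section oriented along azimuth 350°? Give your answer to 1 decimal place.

Two edge vectors: W-11→W-12 = (67, 26, -22.5), W-11→W-13 = (4, -103, 27.3).
Normal n = (W-11→W-12) × (W-11→W-13) = (-1607.7, -1919.1, -7005).
So ∂z/∂x = −n_x/n_z = −0.22951 and ∂z/∂y = −n_y/n_z = −0.27396.
Unit vector along 350° is (sin 350°, cos 350°) = (-0.1736, 0.9848).
Slope in that direction = a·(-0.1736) + b·(0.9848) = −0.22995.
Apparent dip = arctan|0.22995| = 12.9° (true dip is 19.7°, so apparent ≤ true as expected).

12.9°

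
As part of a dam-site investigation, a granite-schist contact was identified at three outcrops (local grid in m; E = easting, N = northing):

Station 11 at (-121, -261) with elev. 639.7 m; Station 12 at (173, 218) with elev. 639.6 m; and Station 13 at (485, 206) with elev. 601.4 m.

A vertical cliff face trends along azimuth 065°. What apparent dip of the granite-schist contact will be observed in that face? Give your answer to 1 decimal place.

Let the plane be z = a·E + b·N + c.
Station 12−Station 11: 294a + 479b = −0.1;  Station 13−Station 11: 606a + 467b = −38.3.
Solving gives a = −0.11962, b = 0.07321.
Unit vector along 065° is (sin 65°, cos 65°) = (0.9063, 0.4226).
Slope in that direction = a·(0.9063) + b·(0.4226) = −0.07747.
Apparent dip = arctan|0.07747| = 4.4° (true dip is 8.0°, so apparent ≤ true as expected).

4.4°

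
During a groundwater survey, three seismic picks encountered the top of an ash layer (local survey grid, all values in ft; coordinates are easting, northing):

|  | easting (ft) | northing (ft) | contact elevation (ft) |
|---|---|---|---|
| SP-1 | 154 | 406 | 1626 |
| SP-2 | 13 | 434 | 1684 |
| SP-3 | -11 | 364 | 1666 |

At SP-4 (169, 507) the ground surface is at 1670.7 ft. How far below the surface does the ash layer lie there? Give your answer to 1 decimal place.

12.1 ft

Two edge vectors: SP-1→SP-2 = (-141, 28, 58), SP-1→SP-3 = (-165, -42, 40).
Normal n = (SP-1→SP-2) × (SP-1→SP-3) = (3556, -3930, 10542).
So ∂z/∂easting = −n_x/n_z = −0.33732 and ∂z/∂northing = −n_y/n_z = 0.37279.
Intercept c from SP-1: 1626 + 51.95 − 151.35 = 1526.59.
At (169, 507): z_contact = −57.01 + 189.01 + 1526.59 = 1658.59 ft.
Depth below ground = 1670.7 − 1658.59 = 12.1 ft.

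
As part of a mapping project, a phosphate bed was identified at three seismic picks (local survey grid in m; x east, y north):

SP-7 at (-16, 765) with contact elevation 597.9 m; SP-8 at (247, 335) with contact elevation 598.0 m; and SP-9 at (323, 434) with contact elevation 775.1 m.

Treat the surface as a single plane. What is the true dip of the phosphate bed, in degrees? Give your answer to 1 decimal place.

56.7°

Two edge vectors: SP-7→SP-8 = (263, -430, 0.1), SP-7→SP-9 = (339, -331, 177.2).
Normal n = (SP-7→SP-8) × (SP-7→SP-9) = (-76162.9, -46569.7, 58717).
So ∂z/∂x = −n_x/n_z = 1.29712 and ∂z/∂y = −n_y/n_z = 0.79312.
Gradient magnitude |∇z| = √(a² + b²) = √(1.68252 + 0.62904) = 1.52038.
True dip = arctan(1.52038) = 56.7°, dipping toward WSW (azimuth ≈ 239°).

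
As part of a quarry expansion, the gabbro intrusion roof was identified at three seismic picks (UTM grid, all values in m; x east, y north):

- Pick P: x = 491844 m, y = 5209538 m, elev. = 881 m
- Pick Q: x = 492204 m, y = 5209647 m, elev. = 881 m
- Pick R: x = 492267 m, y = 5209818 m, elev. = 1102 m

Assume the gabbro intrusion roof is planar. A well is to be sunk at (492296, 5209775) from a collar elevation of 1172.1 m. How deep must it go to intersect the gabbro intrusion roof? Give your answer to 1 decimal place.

Two edge vectors: Pick P→Pick Q = (360, 109, 0), Pick P→Pick R = (423, 280, 221).
Normal n = (Pick P→Pick Q) × (Pick P→Pick R) = (24089, -79560, 54693).
So ∂z/∂x = −n_x/n_z = −0.440440276 and ∂z/∂y = −n_y/n_z = 1.454665131.
Intercept c from Pick P: 881 + 216627.91 − 7578133.28 = −7360624.37.
At (492296, 5209775): z_contact = −216826.99 + 7578478.03 − 7360624.37 = 1026.68 m.
Depth below ground = 1172.1 − 1026.68 = 145.4 m.

145.4 m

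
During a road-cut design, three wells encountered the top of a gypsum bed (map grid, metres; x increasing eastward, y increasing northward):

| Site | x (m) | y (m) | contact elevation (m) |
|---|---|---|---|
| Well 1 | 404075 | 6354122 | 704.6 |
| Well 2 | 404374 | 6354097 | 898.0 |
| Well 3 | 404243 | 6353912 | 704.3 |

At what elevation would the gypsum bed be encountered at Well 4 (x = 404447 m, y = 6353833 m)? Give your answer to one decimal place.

Two edge vectors: Well 1→Well 2 = (299, -25, 193.4), Well 1→Well 3 = (168, -210, -0.3).
Normal n = (Well 1→Well 2) × (Well 1→Well 3) = (40621.5, 32580.9, -58590).
So ∂z/∂x = −n_x/n_z = 0.693317972 and ∂z/∂y = −n_y/n_z = 0.556082949.
Intercept c from Well 1: 704.6 − 280152.46 − 3533418.90 = −3812866.76.
At (404447, 6353833): z = 280410.4 + 3533258.2 − 3812866.76 = 801.8 m.

801.8 m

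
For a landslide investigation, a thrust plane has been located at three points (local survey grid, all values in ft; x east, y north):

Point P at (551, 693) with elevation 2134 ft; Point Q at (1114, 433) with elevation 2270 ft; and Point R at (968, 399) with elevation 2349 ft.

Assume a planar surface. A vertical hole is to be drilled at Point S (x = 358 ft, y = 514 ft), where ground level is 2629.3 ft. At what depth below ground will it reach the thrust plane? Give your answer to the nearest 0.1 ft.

239.8 ft

Let the plane be z = a·x + b·y + c.
Point Q−Point P: 563a − 260b = 136;  Point R−Point P: 417a − 294b = 215.
Solving gives a = −0.278729, b = −1.126633.
Then c = 2134 − a·551 − b·693 = 3068.34.
At (358, 514): z_contact = −99.79 − 579.09 + 3068.34 = 2389.46 ft.
Depth below ground = 2629.3 − 2389.46 = 239.8 ft.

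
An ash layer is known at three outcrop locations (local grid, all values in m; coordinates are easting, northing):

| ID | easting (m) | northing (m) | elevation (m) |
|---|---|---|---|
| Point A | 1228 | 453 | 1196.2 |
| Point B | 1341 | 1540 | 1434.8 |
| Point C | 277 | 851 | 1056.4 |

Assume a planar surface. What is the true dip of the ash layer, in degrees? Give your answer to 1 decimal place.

Let the plane be z = a·easting + b·northing + c.
Point B−Point A: 113a + 1087b = 238.6;  Point C−Point A: −951a + 398b = −139.8.
Solving gives a = 0.22891, b = 0.19571.
Gradient magnitude |∇z| = √(a² + b²) = √(0.05240 + 0.03830) = 0.30116.
True dip = arctan(0.30116) = 16.8°, dipping toward SW (azimuth ≈ 229°).

16.8°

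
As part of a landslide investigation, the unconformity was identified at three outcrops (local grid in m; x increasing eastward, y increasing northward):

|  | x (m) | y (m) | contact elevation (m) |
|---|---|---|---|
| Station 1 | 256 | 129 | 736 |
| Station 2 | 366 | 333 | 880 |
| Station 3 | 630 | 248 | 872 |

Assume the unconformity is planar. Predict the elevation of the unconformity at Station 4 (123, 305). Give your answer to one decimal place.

822.0 m

Two edge vectors: Station 1→Station 2 = (110, 204, 144), Station 1→Station 3 = (374, 119, 136).
Normal n = (Station 1→Station 2) × (Station 1→Station 3) = (10608, 38896, -63206).
So ∂z/∂x = −n_x/n_z = 0.16783 and ∂z/∂y = −n_y/n_z = 0.61538.
Intercept c from Station 1: 736 − 42.97 − 79.38 = 613.65.
At (123, 305): z = 20.6 + 187.7 + 613.65 = 822.0 m.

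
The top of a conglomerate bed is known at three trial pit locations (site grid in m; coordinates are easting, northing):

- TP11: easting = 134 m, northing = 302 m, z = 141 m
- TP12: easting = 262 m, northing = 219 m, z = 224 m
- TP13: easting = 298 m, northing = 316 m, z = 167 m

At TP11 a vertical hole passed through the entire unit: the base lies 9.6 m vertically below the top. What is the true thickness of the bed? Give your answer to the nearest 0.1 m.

7.9 m

Let the plane be z = a·easting + b·northing + c.
TP12−TP11: 128a − 83b = 83;  TP13−TP11: 164a + 14b = 26.
Solving gives a = 0.21553, b = −0.66762.
|∇z| = √(a²+b²) = 0.70155, so dip δ = arctan(0.70155) = 35.05°.
True thickness = vertical thickness × cos δ = 9.6 × cos 35.05° = 7.9 m.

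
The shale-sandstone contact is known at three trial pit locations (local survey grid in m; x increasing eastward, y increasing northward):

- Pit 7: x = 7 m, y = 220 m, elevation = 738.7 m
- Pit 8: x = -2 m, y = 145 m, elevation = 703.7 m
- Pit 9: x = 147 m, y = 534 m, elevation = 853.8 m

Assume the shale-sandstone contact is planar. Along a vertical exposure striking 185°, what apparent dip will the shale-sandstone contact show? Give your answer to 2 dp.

25.40°

Two edge vectors: Pit 7→Pit 8 = (-9, -75, -35), Pit 7→Pit 9 = (140, 314, 115.1).
Normal n = (Pit 7→Pit 8) × (Pit 7→Pit 9) = (2357.5, -3864.1, 7674).
So ∂z/∂x = −n_x/n_z = −0.30721 and ∂z/∂y = −n_y/n_z = 0.50353.
Unit vector along 185° is (sin 185°, cos 185°) = (-0.0872, -0.9962).
Slope in that direction = a·(-0.0872) + b·(-0.9962) = −0.47484.
Apparent dip = arctan|0.47484| = 25.40° (true dip is 30.5°, so apparent ≤ true as expected).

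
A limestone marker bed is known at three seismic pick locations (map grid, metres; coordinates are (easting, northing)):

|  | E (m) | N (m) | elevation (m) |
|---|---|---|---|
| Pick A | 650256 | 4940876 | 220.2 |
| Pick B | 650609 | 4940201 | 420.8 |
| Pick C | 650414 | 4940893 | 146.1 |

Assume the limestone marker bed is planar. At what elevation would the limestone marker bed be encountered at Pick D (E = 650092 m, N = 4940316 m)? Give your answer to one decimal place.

575.6 m

Let the plane be z = a·E + b·N + c.
Pick B−Pick A: 353a − 675b = 200.6;  Pick C−Pick A: 158a + 17b = −74.1.
Solving gives a = −0.413731791, b = −0.513551589.
Then c = 220.2 − a·650256 − b·4940876 = 2806646.50.
At (650092, 4940316): z = −268963.7 − 2537107.1 + 2806646.50 = 575.6 m.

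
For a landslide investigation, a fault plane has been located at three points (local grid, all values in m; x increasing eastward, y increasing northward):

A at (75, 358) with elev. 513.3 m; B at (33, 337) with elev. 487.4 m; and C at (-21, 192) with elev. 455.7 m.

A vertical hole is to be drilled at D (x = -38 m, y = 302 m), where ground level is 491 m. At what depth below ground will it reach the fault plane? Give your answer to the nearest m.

Let the plane be z = a·x + b·y + c.
B−A: −42a − 21b = −25.9;  C−A: −96a − 166b = −57.6.
Solving gives a = 0.62345, b = −0.01356.
Then c = 513.3 − a·75 − b·358 = 471.40.
At (-38, 302): z_contact = −23.7 − 4.1 + 471.40 = 443.6 m.
Depth below ground = 491 − 443.6 = 47 m.

47 m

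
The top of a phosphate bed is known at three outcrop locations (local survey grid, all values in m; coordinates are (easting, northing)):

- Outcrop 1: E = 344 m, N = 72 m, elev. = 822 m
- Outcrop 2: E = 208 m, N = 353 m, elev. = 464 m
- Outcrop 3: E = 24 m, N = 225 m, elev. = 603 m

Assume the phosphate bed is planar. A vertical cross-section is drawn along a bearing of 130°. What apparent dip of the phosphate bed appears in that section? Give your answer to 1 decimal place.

Two edge vectors: Outcrop 1→Outcrop 2 = (-136, 281, -358), Outcrop 1→Outcrop 3 = (-320, 153, -219).
Normal n = (Outcrop 1→Outcrop 2) × (Outcrop 1→Outcrop 3) = (-6765, 84776, 69112).
So ∂z/∂E = −n_x/n_z = 0.09788 and ∂z/∂N = −n_y/n_z = −1.22665.
Unit vector along 130° is (sin 130°, cos 130°) = (0.7660, -0.6428).
Slope in that direction = a·(0.7660) + b·(-0.6428) = 0.86346.
Apparent dip = arctan|0.86346| = 40.8° (true dip is 50.9°, so apparent ≤ true as expected).

40.8°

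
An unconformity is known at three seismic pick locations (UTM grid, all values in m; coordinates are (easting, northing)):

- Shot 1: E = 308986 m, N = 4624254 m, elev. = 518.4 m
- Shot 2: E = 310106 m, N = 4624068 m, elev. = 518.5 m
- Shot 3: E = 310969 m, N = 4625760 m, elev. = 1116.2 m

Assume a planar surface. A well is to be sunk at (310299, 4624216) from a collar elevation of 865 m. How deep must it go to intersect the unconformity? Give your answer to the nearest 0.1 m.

287.9 m

Two edge vectors: Shot 1→Shot 2 = (1120, -186, 0.1), Shot 1→Shot 3 = (1983, 1506, 597.8).
Normal n = (Shot 1→Shot 2) × (Shot 1→Shot 3) = (-111341.4, -669337.7, 2055558).
So ∂z/∂E = −n_x/n_z = 0.054166022 and ∂z/∂N = −n_y/n_z = 0.325623359.
Intercept c from Shot 1: 518.4 − 16736.54 − 1505765.12 = −1521983.26.
At (310299, 4624216): z_contact = 16807.66 + 1505752.75 − 1521983.26 = 577.15 m.
Depth below ground = 865 − 577.15 = 287.9 m.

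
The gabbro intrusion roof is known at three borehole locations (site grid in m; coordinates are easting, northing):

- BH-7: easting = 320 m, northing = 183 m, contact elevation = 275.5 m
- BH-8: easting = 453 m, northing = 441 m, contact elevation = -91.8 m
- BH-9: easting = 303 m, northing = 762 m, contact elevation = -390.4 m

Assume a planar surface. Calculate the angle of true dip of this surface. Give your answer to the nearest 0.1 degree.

51.7°

Let the plane be z = a·easting + b·northing + c.
BH-8−BH-7: 133a + 258b = −367.3;  BH-9−BH-7: −17a + 579b = −665.9.
Solving gives a = −0.50206, b = −1.16483.
Gradient magnitude |∇z| = √(a² + b²) = √(0.25207 + 1.35682) = 1.26842.
True dip = arctan(1.26842) = 51.7°, dipping toward NNE (azimuth ≈ 023°).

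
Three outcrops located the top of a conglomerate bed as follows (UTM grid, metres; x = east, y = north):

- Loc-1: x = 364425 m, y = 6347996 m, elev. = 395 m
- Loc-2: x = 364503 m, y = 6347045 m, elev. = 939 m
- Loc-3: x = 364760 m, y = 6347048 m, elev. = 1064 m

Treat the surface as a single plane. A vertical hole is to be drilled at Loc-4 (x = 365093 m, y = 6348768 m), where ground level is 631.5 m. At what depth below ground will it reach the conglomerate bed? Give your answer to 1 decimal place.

Let the plane be z = a·x + b·y + c.
Loc-2−Loc-1: 78a − 951b = 544;  Loc-3−Loc-1: 335a − 948b = 669.
Solving gives a = 0.492587097, b = −0.531627977.
Then c = 395 − a·364425 − b·6347996 = 3195656.22.
At (365093, 6348768): z_contact = 179840.10 − 3375182.69 + 3195656.22 = 313.63 m.
Depth below ground = 631.5 − 313.63 = 317.9 m.

317.9 m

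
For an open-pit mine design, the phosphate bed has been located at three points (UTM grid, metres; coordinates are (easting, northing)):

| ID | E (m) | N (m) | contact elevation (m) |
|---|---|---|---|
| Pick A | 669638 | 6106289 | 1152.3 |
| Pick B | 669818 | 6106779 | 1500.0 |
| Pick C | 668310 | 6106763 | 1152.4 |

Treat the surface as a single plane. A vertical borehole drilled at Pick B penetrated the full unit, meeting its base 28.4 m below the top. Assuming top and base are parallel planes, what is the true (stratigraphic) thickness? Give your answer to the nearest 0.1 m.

Let the plane be z = a·E + b·N + c.
Pick B−Pick A: 180a + 490b = 347.7;  Pick C−Pick A: −1328a + 474b = 0.1.
Solving gives a = 0.22385, b = 0.62736.
|∇z| = √(a²+b²) = 0.66610, so dip δ = arctan(0.66610) = 33.67°.
True thickness = vertical thickness × cos δ = 28.4 × cos 33.67° = 23.6 m.

23.6 m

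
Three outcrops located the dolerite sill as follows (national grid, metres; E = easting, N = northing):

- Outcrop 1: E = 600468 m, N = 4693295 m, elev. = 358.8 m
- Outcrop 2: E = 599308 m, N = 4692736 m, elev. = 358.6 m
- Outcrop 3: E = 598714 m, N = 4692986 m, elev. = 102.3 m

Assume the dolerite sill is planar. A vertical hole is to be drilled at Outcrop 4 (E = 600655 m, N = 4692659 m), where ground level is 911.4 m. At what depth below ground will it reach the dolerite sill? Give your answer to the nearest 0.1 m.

Let the plane be z = a·E + b·N + c.
Outcrop 2−Outcrop 1: −1160a − 559b = −0.2;  Outcrop 3−Outcrop 1: −1754a − 309b = −256.5.
Solving gives a = 0.230403700, b = −0.477760809.
Then c = 358.8 − a·600468 − b·4693295 = 2104281.17.
At (600655, 4692659): z_contact = 138393.13 − 2241968.56 + 2104281.17 = 705.74 m.
Depth below ground = 911.4 − 705.74 = 205.7 m.

205.7 m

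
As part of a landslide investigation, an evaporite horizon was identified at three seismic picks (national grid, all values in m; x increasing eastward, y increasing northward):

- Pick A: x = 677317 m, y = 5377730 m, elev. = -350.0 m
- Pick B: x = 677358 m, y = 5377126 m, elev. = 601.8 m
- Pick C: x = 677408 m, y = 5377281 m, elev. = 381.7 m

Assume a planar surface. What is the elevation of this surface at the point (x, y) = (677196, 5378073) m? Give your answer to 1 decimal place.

-929.5 m

Two edge vectors: Pick A→Pick B = (41, -604, 951.8), Pick A→Pick C = (91, -449, 731.7).
Normal n = (Pick A→Pick B) × (Pick A→Pick C) = (-14588.6, 56614.1, 36555).
So ∂z/∂x = −n_x/n_z = 0.399086308 and ∂z/∂y = −n_y/n_z = −1.548737519.
Intercept c from Pick A: -350 − 270307.94 + 8328692.22 = 8058034.28.
At (677196, 5378073): z = 270259.7 − 8329223.4 + 8058034.28 = -929.5 m.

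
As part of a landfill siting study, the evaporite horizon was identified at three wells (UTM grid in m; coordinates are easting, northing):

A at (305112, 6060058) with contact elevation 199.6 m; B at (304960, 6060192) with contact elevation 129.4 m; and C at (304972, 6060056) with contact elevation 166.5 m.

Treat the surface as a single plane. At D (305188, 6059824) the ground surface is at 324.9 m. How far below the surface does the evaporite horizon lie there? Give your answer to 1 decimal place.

48.2 m

Two edge vectors: A→B = (-152, 134, -70.2), A→C = (-140, -2, -33.1).
Normal n = (A→B) × (A→C) = (-4575.8, 4796.8, 19064).
So ∂z/∂easting = −n_x/n_z = 0.240023080 and ∂z/∂northing = −n_y/n_z = −0.251615611.
Intercept c from A: 199.6 − 73233.92 + 1524805.19 = 1451770.87.
At (305188, 6059824): z_contact = 73252.16 − 1524746.32 + 1451770.87 = 276.72 m.
Depth below ground = 324.9 − 276.72 = 48.2 m.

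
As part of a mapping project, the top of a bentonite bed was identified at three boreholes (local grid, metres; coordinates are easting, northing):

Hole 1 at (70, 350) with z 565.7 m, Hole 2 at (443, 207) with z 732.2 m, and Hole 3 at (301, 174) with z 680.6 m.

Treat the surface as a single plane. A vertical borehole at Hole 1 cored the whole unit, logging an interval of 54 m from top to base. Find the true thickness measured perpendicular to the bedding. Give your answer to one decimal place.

49.8 m

Two edge vectors: Hole 1→Hole 2 = (373, -143, 166.5), Hole 1→Hole 3 = (231, -176, 114.9).
Normal n = (Hole 1→Hole 2) × (Hole 1→Hole 3) = (12873.3, -4396.2, -32615).
So ∂z/∂easting = −n_x/n_z = 0.39470 and ∂z/∂northing = −n_y/n_z = −0.13479.
|∇z| = √(a²+b²) = 0.41709, so dip δ = arctan(0.41709) = 22.64°.
True thickness = vertical thickness × cos δ = 54 × cos 22.64° = 49.8 m.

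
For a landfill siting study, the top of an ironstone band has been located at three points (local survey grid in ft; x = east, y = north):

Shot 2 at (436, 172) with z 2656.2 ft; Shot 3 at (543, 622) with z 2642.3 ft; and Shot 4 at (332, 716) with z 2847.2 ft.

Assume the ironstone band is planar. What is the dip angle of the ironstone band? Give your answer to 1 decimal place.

Two edge vectors: Shot 2→Shot 3 = (107, 450, -13.9), Shot 2→Shot 4 = (-104, 544, 191).
Normal n = (Shot 2→Shot 3) × (Shot 2→Shot 4) = (93511.6, -18991.4, 105008).
So ∂z/∂x = −n_x/n_z = −0.89052 and ∂z/∂y = −n_y/n_z = 0.18086.
Gradient magnitude |∇z| = √(a² + b²) = √(0.79302 + 0.03271) = 0.90870.
True dip = arctan(0.90870) = 42.3°, dipping toward ESE (azimuth ≈ 101°).

42.3°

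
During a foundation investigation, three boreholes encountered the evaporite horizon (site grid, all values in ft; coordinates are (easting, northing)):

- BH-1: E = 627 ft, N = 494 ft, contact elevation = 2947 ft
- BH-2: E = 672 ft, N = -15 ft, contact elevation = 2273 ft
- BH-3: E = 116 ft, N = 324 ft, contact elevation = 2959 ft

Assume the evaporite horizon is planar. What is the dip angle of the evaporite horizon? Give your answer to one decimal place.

53.7°

Two edge vectors: BH-1→BH-2 = (45, -509, -674), BH-1→BH-3 = (-511, -170, 12).
Normal n = (BH-1→BH-2) × (BH-1→BH-3) = (-120688, 343874, -267749).
So ∂z/∂E = −n_x/n_z = −0.45075 and ∂z/∂N = −n_y/n_z = 1.28431.
Gradient magnitude |∇z| = √(a² + b²) = √(0.20318 + 1.64946) = 1.36112.
True dip = arctan(1.36112) = 53.7°, dipping toward SSE (azimuth ≈ 161°).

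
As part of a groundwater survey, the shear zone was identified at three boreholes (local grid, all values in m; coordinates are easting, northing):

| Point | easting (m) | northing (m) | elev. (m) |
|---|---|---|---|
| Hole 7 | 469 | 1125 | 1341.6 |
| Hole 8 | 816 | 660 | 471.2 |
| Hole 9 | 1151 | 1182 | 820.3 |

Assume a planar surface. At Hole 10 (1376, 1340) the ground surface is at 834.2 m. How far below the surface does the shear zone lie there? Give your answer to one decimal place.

Two edge vectors: Hole 7→Hole 8 = (347, -465, -870.4), Hole 7→Hole 9 = (682, 57, -521.3).
Normal n = (Hole 7→Hole 8) × (Hole 7→Hole 9) = (292017.3, -412721.7, 336909).
So ∂z/∂easting = −n_x/n_z = −0.866754 and ∂z/∂northing = −n_y/n_z = 1.225024.
Intercept c from Hole 7: 1341.6 + 406.51 − 1378.15 = 369.96.
At (1376, 1340): z_contact = −1192.65 + 1641.53 + 369.96 = 818.83 m.
Depth below ground = 834.2 − 818.83 = 15.4 m.

15.4 m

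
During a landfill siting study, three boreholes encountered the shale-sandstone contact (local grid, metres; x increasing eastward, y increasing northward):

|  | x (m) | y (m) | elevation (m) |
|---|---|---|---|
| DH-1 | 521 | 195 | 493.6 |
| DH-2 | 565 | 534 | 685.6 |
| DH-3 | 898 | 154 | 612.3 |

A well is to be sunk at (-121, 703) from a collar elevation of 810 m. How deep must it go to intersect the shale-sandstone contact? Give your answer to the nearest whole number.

291 m

Let the plane be z = a·x + b·y + c.
DH-2−DH-1: 44a + 339b = 192;  DH-3−DH-1: 377a − 41b = 118.7.
Solving gives a = 0.37121, b = 0.51819.
Then c = 493.6 − a·521 − b·195 = 199.15.
At (-121, 703): z_contact = −44.9 + 364.3 + 199.15 = 518.5 m.
Depth below ground = 810 − 518.5 = 291 m.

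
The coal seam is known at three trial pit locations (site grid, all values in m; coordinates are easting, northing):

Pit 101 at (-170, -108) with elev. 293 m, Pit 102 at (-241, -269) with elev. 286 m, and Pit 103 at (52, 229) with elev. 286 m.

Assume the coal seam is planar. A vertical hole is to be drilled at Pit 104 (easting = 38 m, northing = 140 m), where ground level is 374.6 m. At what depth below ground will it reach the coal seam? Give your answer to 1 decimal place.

99.9 m

Let the plane be z = a·easting + b·northing + c.
Pit 102−Pit 101: −71a − 161b = −7;  Pit 103−Pit 101: 222a + 337b = −7.
Solving gives a = −0.29505, b = 0.17359.
Then c = 293 − a·-170 − b·-108 = 261.59.
At (38, 140): z_contact = −11.21 + 24.30 + 261.59 = 274.68 m.
Depth below ground = 374.6 − 274.68 = 99.9 m.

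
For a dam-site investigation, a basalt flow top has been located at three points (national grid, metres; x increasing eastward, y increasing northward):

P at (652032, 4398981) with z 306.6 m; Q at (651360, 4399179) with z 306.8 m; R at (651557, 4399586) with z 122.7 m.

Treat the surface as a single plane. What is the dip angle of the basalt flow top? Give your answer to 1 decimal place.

Let the plane be z = a·x + b·y + c.
Q−P: −672a + 198b = 0.2;  R−P: −475a + 605b = −183.9.
Solving gives a = −0.11690, b = −0.39575.
Gradient magnitude |∇z| = √(a² + b²) = √(0.01367 + 0.15662) = 0.41266.
True dip = arctan(0.41266) = 22.4°, dipping toward NNE (azimuth ≈ 016°).

22.4°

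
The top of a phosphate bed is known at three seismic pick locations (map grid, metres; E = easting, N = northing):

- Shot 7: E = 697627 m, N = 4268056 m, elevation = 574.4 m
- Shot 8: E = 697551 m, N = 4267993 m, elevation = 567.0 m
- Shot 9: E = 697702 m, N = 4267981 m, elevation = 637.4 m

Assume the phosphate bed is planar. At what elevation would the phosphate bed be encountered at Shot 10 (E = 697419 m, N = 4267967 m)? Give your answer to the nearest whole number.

520 m

Let the plane be z = a·E + b·N + c.
Shot 8−Shot 7: −76a − 63b = −7.4;  Shot 9−Shot 7: 75a − 75b = 63.
Solving gives a = 0.43395683, b = −0.40604317.
Then c = 574.4 − a·697627 − b·4268056 = 1430849.36.
At (697419, 4267967): z = 302649.7 − 1732978.8 + 1430849.36 = 520.3 m.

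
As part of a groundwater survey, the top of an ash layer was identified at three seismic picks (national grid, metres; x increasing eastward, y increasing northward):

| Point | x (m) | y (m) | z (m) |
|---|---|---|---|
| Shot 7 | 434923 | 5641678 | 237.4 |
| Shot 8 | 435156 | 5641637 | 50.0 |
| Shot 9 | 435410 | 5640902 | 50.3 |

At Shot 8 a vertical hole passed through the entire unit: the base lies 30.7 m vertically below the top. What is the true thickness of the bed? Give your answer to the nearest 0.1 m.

Two edge vectors: Shot 7→Shot 8 = (233, -41, -187.4), Shot 7→Shot 9 = (487, -776, -187.1).
Normal n = (Shot 7→Shot 8) × (Shot 7→Shot 9) = (-137751.3, -47669.5, -160841).
So ∂z/∂x = −n_x/n_z = −0.85644 and ∂z/∂y = −n_y/n_z = −0.29638.
|∇z| = √(a²+b²) = 0.90628, so dip δ = arctan(0.90628) = 42.19°.
True thickness = vertical thickness × cos δ = 30.7 × cos 42.19° = 22.7 m.

22.7 m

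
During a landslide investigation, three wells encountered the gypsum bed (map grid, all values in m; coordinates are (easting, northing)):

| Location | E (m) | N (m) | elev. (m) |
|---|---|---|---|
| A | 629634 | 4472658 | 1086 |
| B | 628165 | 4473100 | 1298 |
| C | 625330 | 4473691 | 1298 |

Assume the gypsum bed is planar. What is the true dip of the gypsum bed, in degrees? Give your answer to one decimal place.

57.9°

Two edge vectors: A→B = (-1469, 442, 212), A→C = (-4304, 1033, 212).
Normal n = (A→B) × (A→C) = (-125292, -601020, 384891).
So ∂z/∂E = −n_x/n_z = 0.32553 and ∂z/∂N = −n_y/n_z = 1.56153.
Gradient magnitude |∇z| = √(a² + b²) = √(0.10597 + 2.43839) = 1.59510.
True dip = arctan(1.59510) = 57.9°, dipping toward SSW (azimuth ≈ 192°).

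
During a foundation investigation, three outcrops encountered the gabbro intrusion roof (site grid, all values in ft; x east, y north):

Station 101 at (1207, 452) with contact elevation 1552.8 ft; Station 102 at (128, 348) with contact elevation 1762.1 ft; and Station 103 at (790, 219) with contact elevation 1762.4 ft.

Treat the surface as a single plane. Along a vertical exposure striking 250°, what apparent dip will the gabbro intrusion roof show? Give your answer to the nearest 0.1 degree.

19.3°

Let the plane be z = a·x + b·y + c.
Station 102−Station 101: −1079a − 104b = 209.3;  Station 103−Station 101: −417a − 233b = 209.6.
Solving gives a = −0.12963, b = −0.66757.
Unit vector along 250° is (sin 250°, cos 250°) = (-0.9397, -0.3420).
Slope in that direction = a·(-0.9397) + b·(-0.3420) = 0.35014.
Apparent dip = arctan|0.35014| = 19.3° (true dip is 34.2°, so apparent ≤ true as expected).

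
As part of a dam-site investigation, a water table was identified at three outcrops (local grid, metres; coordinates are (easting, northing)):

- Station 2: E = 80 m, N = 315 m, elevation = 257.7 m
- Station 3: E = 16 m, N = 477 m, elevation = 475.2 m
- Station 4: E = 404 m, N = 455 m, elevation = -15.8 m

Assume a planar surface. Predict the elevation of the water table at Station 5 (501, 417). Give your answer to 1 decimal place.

-166.6 m

Let the plane be z = a·E + b·N + c.
Station 3−Station 2: −64a + 162b = 217.5;  Station 4−Station 2: 324a + 140b = −273.5.
Solving gives a = −1.21659, b = 0.86196.
Then c = 257.7 − a·80 − b·315 = 83.51.
At (501, 417): z = −609.5 + 359.4 + 83.51 = -166.6 m.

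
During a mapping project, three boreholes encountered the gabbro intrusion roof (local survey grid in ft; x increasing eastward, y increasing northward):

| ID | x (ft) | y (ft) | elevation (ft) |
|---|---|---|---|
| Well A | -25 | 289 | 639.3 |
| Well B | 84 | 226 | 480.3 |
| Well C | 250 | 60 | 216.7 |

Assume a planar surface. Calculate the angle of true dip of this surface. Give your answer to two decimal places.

Let the plane be z = a·x + b·y + c.
Well B−Well A: 109a − 63b = −159;  Well C−Well A: 275a − 229b = −422.6.
Solving gives a = −1.28172, b = 0.30623.
Gradient magnitude |∇z| = √(a² + b²) = √(1.64280 + 0.09378) = 1.31779.
True dip = arctan(1.31779) = 52.81°, dipping toward ESE (azimuth ≈ 103°).

52.81°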